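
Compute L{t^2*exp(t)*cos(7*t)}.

2*(s - 1)*(s^2 - 2*s - 146)/(s^2 - 2*s + 50)^3

L{cos(7t)} = s/(s^2 + 49).
Multiplying by e^(t) shifts s → s - 1, so L{exp(t)*cos(7*t)} = (s - 1)/((s - 1)^2 + 49).
Then apply L{t^2·g(t)} = (-1)^2 d^2/ds^2[H(s)] with H(s) = (s - 1)/((s - 1)^2 + 49):
differentiating 2 times and applying the sign gives 2*(s - 1)*(s^2 - 2*s - 146)/(s^2 - 2*s + 50)^3.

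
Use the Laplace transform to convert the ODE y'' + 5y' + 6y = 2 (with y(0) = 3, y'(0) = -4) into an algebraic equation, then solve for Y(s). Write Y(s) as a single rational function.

Y(s) = (3*s^2 + 11*s + 2)/(s^3 + 5*s^2 + 6*s)

Take the Laplace transform of both sides.
The derivative rules (L{y''} = s^2 Y - s·y(0) - y'(0) and L{y'} = sY - y(0), with y(0) = 3, y'(0) = -4) turn the left side into (s^2 + 5*s + 6)Y - (3*s + 11).
The right side is L{2} = 2/s.
So (s^2 + 5*s + 6)Y = 2/s + (3*s + 11).
Isolate Y and clear denominators.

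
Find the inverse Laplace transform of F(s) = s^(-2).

t

Since L{t} = 1!/s^2 = 1/s^2, the inverse is t.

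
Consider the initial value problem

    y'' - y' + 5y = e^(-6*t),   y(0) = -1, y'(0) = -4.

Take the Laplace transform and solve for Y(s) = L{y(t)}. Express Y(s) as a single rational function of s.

Apply the Laplace transform to the equation.
The derivative rules (L{y''} = s^2 Y - s·y(0) - y'(0) and L{y'} = sY - y(0), with y(0) = -1, y'(0) = -4) turn the left side into (s^2 - s + 5)Y - (-s - 3).
The right side is L{e^(-6*t)} = 1/(s + 6).
So (s^2 - s + 5)Y = 1/(s + 6) + (-s - 3).
Divide through and combine into a single rational function.

Y(s) = (-s^2 - 9*s - 17)/(s^3 + 5*s^2 - s + 30)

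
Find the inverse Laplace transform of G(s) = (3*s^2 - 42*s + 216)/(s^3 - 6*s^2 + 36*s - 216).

exp(6*t) - 5*sin(6*t) + 2*cos(6*t)

Factor the denominator: s^3 - 6*s^2 + 36*s - 216 = (s - 6)*(s^2 + 36).
Partial fraction decomposition gives [1/(s - 6)] + [2*s/(s^2 + 36)] + [-30/(s^2 + 36)].
Invert each term: 1/(s - 6) ↔ e^(6t); 2·s/(s^2 + 36) ↔ 2cos(6t); -5·6/(s^2 + 36) ↔ -5sin(6t).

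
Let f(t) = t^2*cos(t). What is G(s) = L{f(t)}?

G(s) = 2*s*(s^2 - 3)/(s^2 + 1)^3

L{cos(t)} = s/(s^2 + 1).
Then apply L{t^2·g(t)} = (-1)^2 d^2/ds^2[H(s)] with H(s) = s/(s^2 + 1):
differentiating 2 times and applying the sign gives 2*s*(s^2 - 3)/(s^2 + 1)^3.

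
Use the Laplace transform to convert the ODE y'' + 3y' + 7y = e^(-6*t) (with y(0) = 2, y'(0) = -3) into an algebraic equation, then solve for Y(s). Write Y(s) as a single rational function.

Laplace-transform each side.
Using L{y''} = s^2 Y - s·y(0) - y'(0) and L{y'} = sY - y(0), with y(0) = 2, y'(0) = -3, the left side becomes (s^2 + 3*s + 7)Y - (2*s + 3).
The right side is L{e^(-6*t)} = 1/(s + 6).
So (s^2 + 3*s + 7)Y = 1/(s + 6) + (2*s + 3).
Divide through and combine into a single rational function.

Y(s) = (2*s^2 + 15*s + 19)/(s^3 + 9*s^2 + 25*s + 42)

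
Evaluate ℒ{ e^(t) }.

1/(s - 1)

L{e^(t)} = 1/(s - 1).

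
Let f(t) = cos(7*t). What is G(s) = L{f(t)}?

L{cos(7t)} = s/(s^2 + 49).

G(s) = s/(s^2 + 49)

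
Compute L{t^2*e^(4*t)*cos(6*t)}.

2*(s - 4)*(s^2 - 8*s - 92)/(s^2 - 8*s + 52)^3

L{cos(6t)} = s/(s^2 + 36).
Multiplying by e^(4t) shifts s → s - 4, so L{e^(4*t)*cos(6*t)} = (s - 4)/((s - 4)^2 + 36).
Then apply L{t^2·g(t)} = (-1)^2 d^2/ds^2[G(s)] with G(s) = (s - 4)/((s - 4)^2 + 36):
differentiating 2 times and applying the sign gives 2*(s - 4)*(s^2 - 8*s - 92)/(s^2 - 8*s + 52)^3.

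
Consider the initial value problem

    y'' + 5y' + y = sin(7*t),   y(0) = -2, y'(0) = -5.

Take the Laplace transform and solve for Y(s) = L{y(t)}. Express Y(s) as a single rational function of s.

Y(s) = (-2*s^3 - 15*s^2 - 98*s - 728)/(s^4 + 5*s^3 + 50*s^2 + 245*s + 49)

Apply the Laplace transform to the equation.
With L{y''} = s^2 Y - s·y(0) - y'(0) and L{y'} = sY - y(0), with y(0) = -2, y'(0) = -5: the LHS transforms to (s^2 + 5*s + 1)Y - (-2*s - 15).
The right side is L{sin(7*t)} = 7/(s^2 + 49).
So (s^2 + 5*s + 1)Y = 7/(s^2 + 49) + (-2*s - 15).
Isolate Y and clear denominators.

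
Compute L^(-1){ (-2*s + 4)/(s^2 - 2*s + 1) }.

2*t*exp(t) - 2*exp(t)

Factor the denominator: s^2 - 2*s + 1 = (s - 1)^2.
Partial fraction decomposition gives [-2/(s - 1)] + [2/(s - 1)^2].
Invert each term: -2/(s - 1) ↔ -2e^(t); 2/(s - 1)^2 ↔ 2t·e^(t).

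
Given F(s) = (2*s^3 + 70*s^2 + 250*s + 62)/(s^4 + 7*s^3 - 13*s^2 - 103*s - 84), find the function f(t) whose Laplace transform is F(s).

f(t) = 6*exp(4*t) + 2*exp(-t) - 2*exp(-3*t) - 4*exp(-7*t)

Factor the denominator: s^4 + 7*s^3 - 13*s^2 - 103*s - 84 = (s - 4)*(s + 1)*(s + 3)*(s + 7).
Partial fraction decomposition gives [2/(s + 1)] + [6/(s - 4)] + [-2/(s + 3)] + [-4/(s + 7)].
Invert each term: 2/(s + 1) ↔ 2e^(-t); 6/(s - 4) ↔ 6e^(4t); -2/(s + 3) ↔ -2e^(-3t); -4/(s + 7) ↔ -4e^(-7t).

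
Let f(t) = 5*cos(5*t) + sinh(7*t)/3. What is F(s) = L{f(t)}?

F(s) = 5*s/(s^2 + 25) + 7/(3*(s^2 - 49))

The transform is linear, so treat each term independently.
(5)·[L{cos(5t)} = s/(s^2 + 25)]; (1/3)·[L{sinh(7t)} = 7/(s^2 - 49)].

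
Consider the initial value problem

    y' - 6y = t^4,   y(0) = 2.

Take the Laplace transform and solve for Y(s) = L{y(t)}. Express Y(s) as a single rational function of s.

Transform both sides with L{·}.
Using L{y'} = sY - y(0) = sY - 2, the left side becomes (s - 6)Y - (2).
The right side is L{t^4} = 24/s^5.
So (s - 6)Y = 24/s^5 + (2).
Solve for Y(s) and write it as one ratio of polynomials.

Y(s) = (2*s^5 + 24)/(s^6 - 6*s^5)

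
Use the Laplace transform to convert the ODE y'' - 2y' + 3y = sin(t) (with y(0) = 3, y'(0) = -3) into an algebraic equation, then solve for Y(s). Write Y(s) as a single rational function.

Transform both sides with L{·}.
The derivative rules (L{y''} = s^2 Y - s·y(0) - y'(0) and L{y'} = sY - y(0), with y(0) = 3, y'(0) = -3) turn the left side into (s^2 - 2*s + 3)Y - (3*s - 9).
The right side is L{sin(t)} = 1/(s^2 + 1).
So (s^2 - 2*s + 3)Y = 1/(s^2 + 1) + (3*s - 9).
Solve for Y(s) and write it as one ratio of polynomials.

Y(s) = (3*s^3 - 9*s^2 + 3*s - 8)/(s^4 - 2*s^3 + 4*s^2 - 2*s + 3)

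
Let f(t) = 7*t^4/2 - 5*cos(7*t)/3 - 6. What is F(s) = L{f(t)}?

By linearity of the Laplace transform, transform each term separately.
(-5/3)·[L{cos(7t)} = s/(s^2 + 49)]; L{-6} = -6/s; (7/2)·[L{t^4} = 4!/s^5 = 24/s^5].

F(s) = -5*s/(3*(s^2 + 49)) - 6/s + 84/s^5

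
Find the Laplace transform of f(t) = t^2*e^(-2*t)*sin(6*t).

L{sin(6t)} = 6/(s^2 + 36).
Multiplying by e^(-2t) shifts s → s + 2, so L{e^(-2*t)*sin(6*t)} = 6/((s + 2)^2 + 36).
Then apply L{t^2·g(t)} = (-1)^2 d^2/ds^2[G(s)] with G(s) = 6/((s + 2)^2 + 36):
differentiating 2 times and applying the sign gives 36*(s^2 + 4*s - 8)/(s^2 + 4*s + 40)^3.

36*(s^2 + 4*s - 8)/(s^2 + 4*s + 40)^3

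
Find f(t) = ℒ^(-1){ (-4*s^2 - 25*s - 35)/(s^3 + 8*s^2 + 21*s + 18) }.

Factor the denominator: s^3 + 8*s^2 + 21*s + 18 = (s + 2)*(s + 3)^2.
Partial fraction decomposition gives [-3/(s + 3)] + [-4/(s + 3)^2] + [-1/(s + 2)].
Invert each term: -3/(s + 3) ↔ -3e^(-3t); -4/(s + 3)^2 ↔ -4t·e^(-3t); -1/(s + 2) ↔ -e^(-2t).

f(t) = -4*t*exp(-3*t) - exp(-2*t) - 3*exp(-3*t)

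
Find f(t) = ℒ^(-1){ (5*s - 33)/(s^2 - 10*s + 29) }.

Complete the square in the denominator: s^2 - 10*s + 29 = (s - 5)^2 + 2^2.
Split the numerator to match: 5*s - 33 = 5·(s - 5) - 4·2.
Invert each term: 5·(s - 5)/((s - 5)^2 + 4) ↔ 5e^(5t)cos(2t); -4·2/((s - 5)^2 + 4) ↔ -4e^(5t)sin(2t).

f(t) = -4*exp(5*t)*sin(2*t) + 5*exp(5*t)*cos(2*t)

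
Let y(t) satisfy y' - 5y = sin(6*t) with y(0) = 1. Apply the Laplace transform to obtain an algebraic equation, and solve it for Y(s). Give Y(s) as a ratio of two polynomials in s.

Take the Laplace transform of both sides.
With L{y'} = sY - y(0) = sY - 1: the LHS transforms to (s - 5)Y - (1).
The right side is L{sin(6*t)} = 6/(s^2 + 36).
So (s - 5)Y = 6/(s^2 + 36) + (1).
Solve for Y(s) and write it as one ratio of polynomials.

Y(s) = (s^2 + 42)/(s^3 - 5*s^2 + 36*s - 180)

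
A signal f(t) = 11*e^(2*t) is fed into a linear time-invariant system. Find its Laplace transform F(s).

L{11} = 11/s.
By the first shifting theorem, multiplying by e^(2t) replaces s with s - 2.

F(s) = 11/(s - 2)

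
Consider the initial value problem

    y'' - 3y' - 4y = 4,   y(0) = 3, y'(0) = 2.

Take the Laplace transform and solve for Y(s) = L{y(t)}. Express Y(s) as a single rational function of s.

Y(s) = (3*s^2 - 7*s + 4)/(s^3 - 3*s^2 - 4*s)

Laplace-transform each side.
Using L{y''} = s^2 Y - s·y(0) - y'(0) and L{y'} = sY - y(0), with y(0) = 3, y'(0) = 2, the left side becomes (s^2 - 3*s - 4)Y - (3*s - 7).
The right side is L{4} = 4/s.
So (s^2 - 3*s - 4)Y = 4/s + (3*s - 7).
Isolate Y and clear denominators.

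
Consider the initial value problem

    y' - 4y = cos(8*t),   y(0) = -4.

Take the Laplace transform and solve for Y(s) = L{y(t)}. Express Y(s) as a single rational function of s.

Y(s) = (-4*s^2 + s - 256)/(s^3 - 4*s^2 + 64*s - 256)

Take the Laplace transform of both sides.
With L{y'} = sY - y(0) = sY - (-4): the LHS transforms to (s - 4)Y - (-4).
The right side is L{cos(8*t)} = s/(s^2 + 64).
So (s - 4)Y = s/(s^2 + 64) + (-4).
Solve for Y(s) and write it as one ratio of polynomials.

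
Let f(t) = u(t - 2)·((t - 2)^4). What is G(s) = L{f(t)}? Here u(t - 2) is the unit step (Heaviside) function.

By the second shifting theorem, L{u(t - c)·g(t - c)} = e^(-cs)·H(s) with c = 2 and H(s) = L{g(t)}.
L{t^4} = 4!/s^5 = 24/s^5.

G(s) = 24*exp(-2*s)/s^5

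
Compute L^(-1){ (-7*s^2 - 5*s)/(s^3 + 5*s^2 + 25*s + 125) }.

3*sin(5*t) - 4*cos(5*t) - 3*exp(-5*t)

Factor the denominator: s^3 + 5*s^2 + 25*s + 125 = (s + 5)*(s^2 + 25).
Partial fraction decomposition gives [-3/(s + 5)] + [-4*s/(s^2 + 25)] + [15/(s^2 + 25)].
Invert each term: -3/(s + 5) ↔ -3e^(-5t); -4·s/(s^2 + 25) ↔ -4cos(5t); 3·5/(s^2 + 25) ↔ 3sin(5t).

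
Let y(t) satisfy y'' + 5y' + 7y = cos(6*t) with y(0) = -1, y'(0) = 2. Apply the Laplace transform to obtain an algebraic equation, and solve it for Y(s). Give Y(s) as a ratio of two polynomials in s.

Take the Laplace transform of both sides.
Using L{y''} = s^2 Y - s·y(0) - y'(0) and L{y'} = sY - y(0), with y(0) = -1, y'(0) = 2, the left side becomes (s^2 + 5*s + 7)Y - (-s - 3).
The right side is L{cos(6*t)} = s/(s^2 + 36).
So (s^2 + 5*s + 7)Y = s/(s^2 + 36) + (-s - 3).
Solve for Y(s) and write it as one ratio of polynomials.

Y(s) = (-s^3 - 3*s^2 - 35*s - 108)/(s^4 + 5*s^3 + 43*s^2 + 180*s + 252)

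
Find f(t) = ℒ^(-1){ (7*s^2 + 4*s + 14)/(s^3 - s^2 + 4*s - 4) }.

Factor the denominator: s^3 - s^2 + 4*s - 4 = (s - 1)*(s^2 + 4).
Partial fraction decomposition gives [5/(s - 1)] + [2*s/(s^2 + 4)] + [6/(s^2 + 4)].
Invert each term: 5/(s - 1) ↔ 5e^(t); 2·s/(s^2 + 4) ↔ 2cos(2t); 3·2/(s^2 + 4) ↔ 3sin(2t).

f(t) = 5*exp(t) + 3*sin(2*t) + 2*cos(2*t)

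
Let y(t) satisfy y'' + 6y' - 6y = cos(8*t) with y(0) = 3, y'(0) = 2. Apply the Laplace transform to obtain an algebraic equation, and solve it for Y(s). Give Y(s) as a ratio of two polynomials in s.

Transform both sides with L{·}.
The derivative rules (L{y''} = s^2 Y - s·y(0) - y'(0) and L{y'} = sY - y(0), with y(0) = 3, y'(0) = 2) turn the left side into (s^2 + 6*s - 6)Y - (3*s + 20).
The right side is L{cos(8*t)} = s/(s^2 + 64).
So (s^2 + 6*s - 6)Y = s/(s^2 + 64) + (3*s + 20).
Divide through and combine into a single rational function.

Y(s) = (3*s^3 + 20*s^2 + 193*s + 1280)/(s^4 + 6*s^3 + 58*s^2 + 384*s - 384)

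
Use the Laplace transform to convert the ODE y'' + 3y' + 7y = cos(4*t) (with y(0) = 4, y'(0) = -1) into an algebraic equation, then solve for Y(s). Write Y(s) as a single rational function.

Apply the Laplace transform to the equation.
The derivative rules (L{y''} = s^2 Y - s·y(0) - y'(0) and L{y'} = sY - y(0), with y(0) = 4, y'(0) = -1) turn the left side into (s^2 + 3*s + 7)Y - (4*s + 11).
The right side is L{cos(4*t)} = s/(s^2 + 16).
So (s^2 + 3*s + 7)Y = s/(s^2 + 16) + (4*s + 11).
Solve for Y(s) and write it as one ratio of polynomials.

Y(s) = (4*s^3 + 11*s^2 + 65*s + 176)/(s^4 + 3*s^3 + 23*s^2 + 48*s + 112)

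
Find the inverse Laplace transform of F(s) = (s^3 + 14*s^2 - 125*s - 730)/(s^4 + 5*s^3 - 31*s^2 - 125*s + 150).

-2*exp(5*t) + 5*exp(t) + 2*exp(-5*t) - 4*exp(-6*t)

Factor the denominator: s^4 + 5*s^3 - 31*s^2 - 125*s + 150 = (s - 5)*(s - 1)*(s + 5)*(s + 6).
Partial fraction decomposition gives [2/(s + 5)] + [5/(s - 1)] + [-2/(s - 5)] + [-4/(s + 6)].
Invert each term: 2/(s + 5) ↔ 2e^(-5t); 5/(s - 1) ↔ 5e^(t); -2/(s - 5) ↔ -2e^(5t); -4/(s + 6) ↔ -4e^(-6t).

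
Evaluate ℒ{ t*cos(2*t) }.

L{cos(2t)} = s/(s^2 + 4).
Then apply L{t·g(t)} = -d/ds[G(s)] with G(s) = s/(s^2 + 4):
differentiating 1 time and applying the sign gives (s - 2)*(s + 2)/(s^2 + 4)^2.

(s - 2)*(s + 2)/(s^2 + 4)^2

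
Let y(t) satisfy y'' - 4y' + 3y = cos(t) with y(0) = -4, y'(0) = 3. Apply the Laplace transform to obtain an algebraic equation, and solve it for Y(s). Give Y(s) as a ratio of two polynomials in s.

Transform both sides with L{·}.
With L{y''} = s^2 Y - s·y(0) - y'(0) and L{y'} = sY - y(0), with y(0) = -4, y'(0) = 3: the LHS transforms to (s^2 - 4*s + 3)Y - (-4*s + 19).
The right side is L{cos(t)} = s/(s^2 + 1).
So (s^2 - 4*s + 3)Y = s/(s^2 + 1) + (-4*s + 19).
Divide through and combine into a single rational function.

Y(s) = (-4*s^3 + 19*s^2 - 3*s + 19)/(s^4 - 4*s^3 + 4*s^2 - 4*s + 3)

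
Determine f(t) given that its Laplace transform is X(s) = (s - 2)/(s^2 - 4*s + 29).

f(t) = exp(2*t)*cos(5*t)

Rewrite the denominator: s^2 - 4*s + 29 = (s - 2)^2 + 25.
The form in (s - 2) signals a first-shifting-theorem factor e^(2t).
Since L{cos(5t)} = s/(s^2 + 25), the inverse is exp(2*t)*cos(5*t).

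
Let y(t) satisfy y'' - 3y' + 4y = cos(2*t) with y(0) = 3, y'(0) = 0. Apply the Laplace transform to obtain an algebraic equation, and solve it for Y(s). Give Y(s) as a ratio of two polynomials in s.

Y(s) = (3*s^3 - 9*s^2 + 13*s - 36)/(s^4 - 3*s^3 + 8*s^2 - 12*s + 16)

Apply the Laplace transform to the equation.
The derivative rules (L{y''} = s^2 Y - s·y(0) - y'(0) and L{y'} = sY - y(0), with y(0) = 3, y'(0) = 0) turn the left side into (s^2 - 3*s + 4)Y - (3*s - 9).
The right side is L{cos(2*t)} = s/(s^2 + 4).
So (s^2 - 3*s + 4)Y = s/(s^2 + 4) + (3*s - 9).
Isolate Y and clear denominators.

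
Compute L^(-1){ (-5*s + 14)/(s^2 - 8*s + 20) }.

Complete the square in the denominator: s^2 - 8*s + 20 = (s - 4)^2 + 2^2.
Split the numerator to match: -5*s + 14 = -5·(s - 4) - 3·2.
Invert each term: -5·(s - 4)/((s - 4)^2 + 4) ↔ -5e^(4t)cos(2t); -3·2/((s - 4)^2 + 4) ↔ -3e^(4t)sin(2t).

-3*exp(4*t)*sin(2*t) - 5*exp(4*t)*cos(2*t)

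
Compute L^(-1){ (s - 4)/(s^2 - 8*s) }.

Rewrite the denominator: s^2 - 8*s = (s - 4)^2 - 16.
The form in (s - 4) signals a first-shifting-theorem factor e^(4t).
Since L{cosh(4t)} = s/(s^2 - 16), the inverse is e^(4*t)*cosh(4*t).

exp(4*t)*cosh(4*t)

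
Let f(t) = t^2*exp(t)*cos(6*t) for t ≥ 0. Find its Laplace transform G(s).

G(s) = 2*(s - 1)*(s^2 - 2*s - 107)/(s^2 - 2*s + 37)^3

L{cos(6t)} = s/(s^2 + 36).
Multiplying by e^(t) shifts s → s - 1, so L{exp(t)*cos(6*t)} = (s - 1)/((s - 1)^2 + 36).
Then apply L{t^2·g(t)} = (-1)^2 d^2/ds^2[H(s)] with H(s) = (s - 1)/((s - 1)^2 + 36):
differentiating 2 times and applying the sign gives 2*(s - 1)*(s^2 - 2*s - 107)/(s^2 - 2*s + 37)^3.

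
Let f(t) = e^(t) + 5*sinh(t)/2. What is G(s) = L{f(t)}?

By linearity of the Laplace transform, transform each term separately.
L{e^(t)} = 1/(s - 1); (5/2)·[L{sinh(t)} = 1/(s^2 - 1)].

G(s) = 5/(2*(s^2 - 1)) + 1/(s - 1)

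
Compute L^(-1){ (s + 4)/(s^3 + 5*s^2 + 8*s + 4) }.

-2*t*exp(-2*t) + 3*exp(-t) - 3*exp(-2*t)

Factor the denominator: s^3 + 5*s^2 + 8*s + 4 = (s + 1)*(s + 2)^2.
Partial fraction decomposition gives [-3/(s + 2)] + [-2/(s + 2)^2] + [3/(s + 1)].
Invert each term: -3/(s + 2) ↔ -3e^(-2t); -2/(s + 2)^2 ↔ -2t·e^(-2t); 3/(s + 1) ↔ 3e^(-t).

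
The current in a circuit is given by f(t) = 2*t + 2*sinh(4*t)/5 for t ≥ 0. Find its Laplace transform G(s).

G(s) = 8/(5*(s^2 - 16)) + 2/s^2

By linearity of the Laplace transform, transform each term separately.
(2/5)·[L{sinh(4t)} = 4/(s^2 - 16)]; (2)·[L{t} = 1!/s^2 = 1/s^2].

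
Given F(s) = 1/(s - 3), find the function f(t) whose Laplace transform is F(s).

Since L{e^(3t)} = 1/(s - 3), the inverse is e^(3*t).

f(t) = exp(3*t)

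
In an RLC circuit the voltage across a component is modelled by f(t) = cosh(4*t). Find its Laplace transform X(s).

L{cosh(4t)} = s/(s^2 - 16).

X(s) = s/(s^2 - 16)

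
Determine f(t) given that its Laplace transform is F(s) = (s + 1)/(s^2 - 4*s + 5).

f(t) = 3*exp(2*t)*sin(t) + exp(2*t)*cos(t)

Complete the square in the denominator: s^2 - 4*s + 5 = (s - 2)^2 + 1^2.
Split the numerator to match: s + 1 = 1·(s - 2) + 3·1.
Invert each term: 1·(s - 2)/((s - 2)^2 + 1) ↔ e^(2t)cos(t); 3·1/((s - 2)^2 + 1) ↔ 3e^(2t)sin(t).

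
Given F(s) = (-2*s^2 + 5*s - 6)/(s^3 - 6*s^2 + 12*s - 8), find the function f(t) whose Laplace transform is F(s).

Factor the denominator: s^3 - 6*s^2 + 12*s - 8 = (s - 2)^3.
Partial fraction decomposition gives [-2/(s - 2)] + [-3/(s - 2)^2] + [-4/(s - 2)^3].
Invert each term: -2/(s - 2) ↔ -2e^(2t); -3/(s - 2)^2 ↔ -3t·e^(2t); -4/(s - 2)^3 ↔ (-2)t^2·e^(2t).

f(t) = -2*t^2*exp(2*t) - 3*t*exp(2*t) - 2*exp(2*t)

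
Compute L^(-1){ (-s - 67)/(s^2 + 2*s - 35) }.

-6*exp(5*t) + 5*exp(-7*t)

Factor the denominator: s^2 + 2*s - 35 = (s - 5)*(s + 7).
Partial fraction decomposition gives [5/(s + 7)] + [-6/(s - 5)].
Invert each term: 5/(s + 7) ↔ 5e^(-7t); -6/(s - 5) ↔ -6e^(5t).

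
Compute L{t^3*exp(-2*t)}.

L{t^3} = 3!/s^4 = 6/s^4.
By the first shifting theorem, multiplying by e^(-2t) replaces s with s + 2.

6/(s + 2)^4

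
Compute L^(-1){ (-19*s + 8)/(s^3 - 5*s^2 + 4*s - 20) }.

Factor the denominator: s^3 - 5*s^2 + 4*s - 20 = (s - 5)*(s^2 + 4).
Partial fraction decomposition gives [-3/(s - 5)] + [3*s/(s^2 + 4)] + [-4/(s^2 + 4)].
Invert each term: -3/(s - 5) ↔ -3e^(5t); 3·s/(s^2 + 4) ↔ 3cos(2t); -2·2/(s^2 + 4) ↔ -2sin(2t).

-3*exp(5*t) - 2*sin(2*t) + 3*cos(2*t)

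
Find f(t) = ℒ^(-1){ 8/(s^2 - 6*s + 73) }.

Rewrite the denominator: s^2 - 6*s + 73 = (s - 3)^2 + 64.
The form in (s - 3) signals a first-shifting-theorem factor e^(3t).
Since L{sin(8t)} = 8/(s^2 + 64), the inverse is e^(3*t)*sin(8*t).

f(t) = exp(3*t)*sin(8*t)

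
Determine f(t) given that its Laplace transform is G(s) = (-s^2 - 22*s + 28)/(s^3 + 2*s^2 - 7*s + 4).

Factor the denominator: s^3 + 2*s^2 - 7*s + 4 = (s - 1)^2*(s + 4).
Partial fraction decomposition gives [-5/(s - 1)] + [(s - 1)^(-2)] + [4/(s + 4)].
Invert each term: -5/(s - 1) ↔ -5e^(t); 1/(s - 1)^2 ↔ t·e^(t); 4/(s + 4) ↔ 4e^(-4t).

f(t) = t*exp(t) - 5*exp(t) + 4*exp(-4*t)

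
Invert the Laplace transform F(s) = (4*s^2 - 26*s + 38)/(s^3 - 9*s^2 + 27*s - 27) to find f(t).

f(t) = -2*t^2*exp(3*t) - 2*t*exp(3*t) + 4*exp(3*t)

Factor the denominator: s^3 - 9*s^2 + 27*s - 27 = (s - 3)^3.
Partial fraction decomposition gives [4/(s - 3)] + [-2/(s - 3)^2] + [-4/(s - 3)^3].
Invert each term: 4/(s - 3) ↔ 4e^(3t); -2/(s - 3)^2 ↔ -2t·e^(3t); -4/(s - 3)^3 ↔ (-2)t^2·e^(3t).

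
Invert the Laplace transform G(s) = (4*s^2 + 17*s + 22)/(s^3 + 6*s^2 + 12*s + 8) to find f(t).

f(t) = 2*t^2*exp(-2*t) + t*exp(-2*t) + 4*exp(-2*t)

Factor the denominator: s^3 + 6*s^2 + 12*s + 8 = (s + 2)^3.
Partial fraction decomposition gives [4/(s + 2)] + [(s + 2)^(-2)] + [4/(s + 2)^3].
Invert each term: 4/(s + 2) ↔ 4e^(-2t); 1/(s + 2)^2 ↔ t·e^(-2t); 4/(s + 2)^3 ↔ (2)t^2·e^(-2t).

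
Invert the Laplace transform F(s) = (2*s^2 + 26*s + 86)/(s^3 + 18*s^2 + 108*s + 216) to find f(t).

f(t) = t^2*exp(-6*t) + 2*t*exp(-6*t) + 2*exp(-6*t)

Factor the denominator: s^3 + 18*s^2 + 108*s + 216 = (s + 6)^3.
Partial fraction decomposition gives [2/(s + 6)] + [2/(s + 6)^2] + [2/(s + 6)^3].
Invert each term: 2/(s + 6) ↔ 2e^(-6t); 2/(s + 6)^2 ↔ 2t·e^(-6t); 2/(s + 6)^3 ↔ (1)t^2·e^(-6t).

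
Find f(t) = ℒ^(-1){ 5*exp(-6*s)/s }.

f(t) = Heaviside(t - 6)*(5)

The factor e^(-6s) signals a time shift by c = 6 (second shifting theorem).
L{5} = 5/s, so L^-1{5/s} = 5.
Hence the inverse is u(t - 6) times that function evaluated at t - 6.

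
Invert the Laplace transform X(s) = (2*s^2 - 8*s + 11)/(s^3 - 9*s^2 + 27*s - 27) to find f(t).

Factor the denominator: s^3 - 9*s^2 + 27*s - 27 = (s - 3)^3.
Partial fraction decomposition gives [2/(s - 3)] + [4/(s - 3)^2] + [5/(s - 3)^3].
Invert each term: 2/(s - 3) ↔ 2e^(3t); 4/(s - 3)^2 ↔ 4t·e^(3t); 5/(s - 3)^3 ↔ (5/2)t^2·e^(3t).

f(t) = 5*t^2*exp(3*t)/2 + 4*t*exp(3*t) + 2*exp(3*t)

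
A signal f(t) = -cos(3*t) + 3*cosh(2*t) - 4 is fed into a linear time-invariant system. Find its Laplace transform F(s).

F(s) = -s/(s^2 + 9) + 3*s/(s^2 - 4) - 4/s

By linearity of the Laplace transform, transform each term separately.
(3)·[L{cosh(2t)} = s/(s^2 - 4)]; (-1)·[L{cos(3t)} = s/(s^2 + 9)]; L{-4} = -4/s.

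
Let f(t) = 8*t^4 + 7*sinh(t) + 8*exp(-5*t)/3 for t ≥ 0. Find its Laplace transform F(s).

F(s) = 7/(s^2 - 1) + 8/(3*(s + 5)) + 192/s^5

Apply the Laplace transform termwise.
(7)·[L{sinh(t)} = 1/(s^2 - 1)]; (8/3)·[L{e^(-5t)} = 1/(s + 5)]; (8)·[L{t^4} = 4!/s^5 = 24/s^5].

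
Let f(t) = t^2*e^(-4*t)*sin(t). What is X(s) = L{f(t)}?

L{sin(t)} = 1/(s^2 + 1).
Multiplying by e^(-4t) shifts s → s + 4, so L{e^(-4*t)*sin(t)} = 1/((s + 4)^2 + 1).
Then apply L{t^2·g(t)} = (-1)^2 d^2/ds^2[G(s)] with G(s) = 1/((s + 4)^2 + 1):
differentiating 2 times and applying the sign gives 2*(3*s^2 + 24*s + 47)/(s^2 + 8*s + 17)^3.

X(s) = 2*(3*s^2 + 24*s + 47)/(s^2 + 8*s + 17)^3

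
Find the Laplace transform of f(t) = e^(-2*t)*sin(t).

1/((s + 2)^2 + 1)

L{sin(t)} = 1/(s^2 + 1).
By the first shifting theorem, multiplying by e^(-2t) replaces s with s + 2.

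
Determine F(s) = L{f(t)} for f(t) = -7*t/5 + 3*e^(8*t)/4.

The transform is linear, so treat each term independently.
(-7/5)·[L{t} = 1!/s^2 = 1/s^2]; (3/4)·[L{e^(8t)} = 1/(s - 8)].

F(s) = 3/(4*(s - 8)) - 7/(5*s^2)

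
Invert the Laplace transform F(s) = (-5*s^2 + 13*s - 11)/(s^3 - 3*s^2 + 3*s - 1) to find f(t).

Factor the denominator: s^3 - 3*s^2 + 3*s - 1 = (s - 1)^3.
Partial fraction decomposition gives [-5/(s - 1)] + [3/(s - 1)^2] + [-3/(s - 1)^3].
Invert each term: -5/(s - 1) ↔ -5e^(t); 3/(s - 1)^2 ↔ 3t·e^(t); -3/(s - 1)^3 ↔ (-3/2)t^2·e^(t).

f(t) = -3*t^2*exp(t)/2 + 3*t*exp(t) - 5*exp(t)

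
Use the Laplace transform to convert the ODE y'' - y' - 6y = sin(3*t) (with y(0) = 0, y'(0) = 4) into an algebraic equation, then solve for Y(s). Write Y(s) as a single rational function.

Transform both sides with L{·}.
Using L{y''} = s^2 Y - s·y(0) - y'(0) and L{y'} = sY - y(0), with y(0) = 0, y'(0) = 4, the left side becomes (s^2 - s - 6)Y - (4).
The right side is L{sin(3*t)} = 3/(s^2 + 9).
So (s^2 - s - 6)Y = 3/(s^2 + 9) + (4).
Divide through and combine into a single rational function.

Y(s) = (4*s^2 + 39)/(s^4 - s^3 + 3*s^2 - 9*s - 54)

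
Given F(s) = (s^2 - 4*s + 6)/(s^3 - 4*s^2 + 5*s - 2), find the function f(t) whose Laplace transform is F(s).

f(t) = -3*t*exp(t) + 2*exp(2*t) - exp(t)

Factor the denominator: s^3 - 4*s^2 + 5*s - 2 = (s - 2)*(s - 1)^2.
Partial fraction decomposition gives [-1/(s - 1)] + [-3/(s - 1)^2] + [2/(s - 2)].
Invert each term: -1/(s - 1) ↔ -e^(t); -3/(s - 1)^2 ↔ -3t·e^(t); 2/(s - 2) ↔ 2e^(2t).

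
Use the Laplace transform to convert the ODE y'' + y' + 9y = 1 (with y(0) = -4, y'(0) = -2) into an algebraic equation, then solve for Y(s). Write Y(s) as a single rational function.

Transform both sides with L{·}.
Using L{y''} = s^2 Y - s·y(0) - y'(0) and L{y'} = sY - y(0), with y(0) = -4, y'(0) = -2, the left side becomes (s^2 + s + 9)Y - (-4*s - 6).
The right side is L{1} = 1/s.
So (s^2 + s + 9)Y = 1/s + (-4*s - 6).
Solve for Y(s) and write it as one ratio of polynomials.

Y(s) = (-4*s^2 - 6*s + 1)/(s^3 + s^2 + 9*s)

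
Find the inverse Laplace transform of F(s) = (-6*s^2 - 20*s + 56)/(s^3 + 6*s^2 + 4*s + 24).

Factor the denominator: s^3 + 6*s^2 + 4*s + 24 = (s + 6)*(s^2 + 4).
Partial fraction decomposition gives [-1/(s + 6)] + [-5*s/(s^2 + 4)] + [10/(s^2 + 4)].
Invert each term: -1/(s + 6) ↔ -e^(-6t); -5·s/(s^2 + 4) ↔ -5cos(2t); 5·2/(s^2 + 4) ↔ 5sin(2t).

5*sin(2*t) - 5*cos(2*t) - exp(-6*t)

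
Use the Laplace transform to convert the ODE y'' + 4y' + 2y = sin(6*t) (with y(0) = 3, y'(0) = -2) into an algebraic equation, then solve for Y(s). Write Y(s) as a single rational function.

Apply the Laplace transform to the equation.
The derivative rules (L{y''} = s^2 Y - s·y(0) - y'(0) and L{y'} = sY - y(0), with y(0) = 3, y'(0) = -2) turn the left side into (s^2 + 4*s + 2)Y - (3*s + 10).
The right side is L{sin(6*t)} = 6/(s^2 + 36).
So (s^2 + 4*s + 2)Y = 6/(s^2 + 36) + (3*s + 10).
Solve for Y(s) and write it as one ratio of polynomials.

Y(s) = (3*s^3 + 10*s^2 + 108*s + 366)/(s^4 + 4*s^3 + 38*s^2 + 144*s + 72)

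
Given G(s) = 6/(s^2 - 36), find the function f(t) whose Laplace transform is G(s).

f(t) = sinh(6*t)

Since L{sinh(6t)} = 6/(s^2 - 36), the inverse is sinh(6*t).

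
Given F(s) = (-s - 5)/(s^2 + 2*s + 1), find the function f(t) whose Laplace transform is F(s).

Factor the denominator: s^2 + 2*s + 1 = (s + 1)^2.
Partial fraction decomposition gives [-1/(s + 1)] + [-4/(s + 1)^2].
Invert each term: -1/(s + 1) ↔ -e^(-t); -4/(s + 1)^2 ↔ -4t·e^(-t).

f(t) = -4*t*exp(-t) - exp(-t)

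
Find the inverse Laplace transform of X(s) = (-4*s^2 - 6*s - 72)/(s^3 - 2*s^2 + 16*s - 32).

Factor the denominator: s^3 - 2*s^2 + 16*s - 32 = (s - 2)*(s^2 + 16).
Partial fraction decomposition gives [-5/(s - 2)] + [s/(s^2 + 16)] + [-4/(s^2 + 16)].
Invert each term: -5/(s - 2) ↔ -5e^(2t); 1·s/(s^2 + 16) ↔ cos(4t); -1·4/(s^2 + 16) ↔ -sin(4t).

-5*exp(2*t) - sin(4*t) + cos(4*t)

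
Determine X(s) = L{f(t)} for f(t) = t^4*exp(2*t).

L{t^4} = 4!/s^5 = 24/s^5.
By the first shifting theorem, multiplying by e^(2t) replaces s with s - 2.

X(s) = 24/(s - 2)^5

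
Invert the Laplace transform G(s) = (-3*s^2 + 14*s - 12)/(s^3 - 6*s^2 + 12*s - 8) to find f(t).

f(t) = 2*t^2*exp(2*t) + 2*t*exp(2*t) - 3*exp(2*t)

Factor the denominator: s^3 - 6*s^2 + 12*s - 8 = (s - 2)^3.
Partial fraction decomposition gives [-3/(s - 2)] + [2/(s - 2)^2] + [4/(s - 2)^3].
Invert each term: -3/(s - 2) ↔ -3e^(2t); 2/(s - 2)^2 ↔ 2t·e^(2t); 4/(s - 2)^3 ↔ (2)t^2·e^(2t).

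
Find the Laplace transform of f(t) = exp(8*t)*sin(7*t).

7/((s - 8)^2 + 49)

L{sin(7t)} = 7/(s^2 + 49).
By the first shifting theorem, multiplying by e^(8t) replaces s with s - 8.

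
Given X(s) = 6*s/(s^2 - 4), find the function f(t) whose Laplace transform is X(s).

Since L{cosh(2t)} = s/(s^2 - 4), the inverse is cosh(2*t), scaled by 6.

f(t) = 6*cosh(2*t)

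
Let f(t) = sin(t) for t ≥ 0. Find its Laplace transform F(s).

L{sin(t)} = 1/(s^2 + 1).

F(s) = 1/(s^2 + 1)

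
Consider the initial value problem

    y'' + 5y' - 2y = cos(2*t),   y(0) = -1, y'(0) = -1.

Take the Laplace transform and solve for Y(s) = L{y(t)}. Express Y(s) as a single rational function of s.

Apply the Laplace transform to the equation.
With L{y''} = s^2 Y - s·y(0) - y'(0) and L{y'} = sY - y(0), with y(0) = -1, y'(0) = -1: the LHS transforms to (s^2 + 5*s - 2)Y - (-s - 6).
The right side is L{cos(2*t)} = s/(s^2 + 4).
So (s^2 + 5*s - 2)Y = s/(s^2 + 4) + (-s - 6).
Solve for Y(s) and write it as one ratio of polynomials.

Y(s) = (-s^3 - 6*s^2 - 3*s - 24)/(s^4 + 5*s^3 + 2*s^2 + 20*s - 8)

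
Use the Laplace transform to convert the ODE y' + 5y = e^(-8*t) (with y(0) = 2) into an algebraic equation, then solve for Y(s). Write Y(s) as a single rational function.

Take the Laplace transform of both sides.
Using L{y'} = sY - y(0) = sY - 2, the left side becomes (s + 5)Y - (2).
The right side is L{e^(-8*t)} = 1/(s + 8).
So (s + 5)Y = 1/(s + 8) + (2).
Isolate Y and clear denominators.

Y(s) = (2*s + 17)/(s^2 + 13*s + 40)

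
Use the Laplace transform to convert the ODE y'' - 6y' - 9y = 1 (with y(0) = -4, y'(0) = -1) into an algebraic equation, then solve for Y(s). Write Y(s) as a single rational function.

Y(s) = (-4*s^2 + 23*s + 1)/(s^3 - 6*s^2 - 9*s)

Laplace-transform each side.
Using L{y''} = s^2 Y - s·y(0) - y'(0) and L{y'} = sY - y(0), with y(0) = -4, y'(0) = -1, the left side becomes (s^2 - 6*s - 9)Y - (-4*s + 23).
The right side is L{1} = 1/s.
So (s^2 - 6*s - 9)Y = 1/s + (-4*s + 23).
Isolate Y and clear denominators.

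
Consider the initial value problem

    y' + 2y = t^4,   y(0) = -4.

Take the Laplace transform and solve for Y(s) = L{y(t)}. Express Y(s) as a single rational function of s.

Laplace-transform each side.
With L{y'} = sY - y(0) = sY - (-4): the LHS transforms to (s + 2)Y - (-4).
The right side is L{t^4} = 24/s^5.
So (s + 2)Y = 24/s^5 + (-4).
Solve for Y(s) and write it as one ratio of polynomials.

Y(s) = (-4*s^5 + 24)/(s^6 + 2*s^5)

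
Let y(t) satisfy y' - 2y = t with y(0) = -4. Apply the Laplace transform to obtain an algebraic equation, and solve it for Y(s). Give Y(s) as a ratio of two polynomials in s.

Take the Laplace transform of both sides.
The derivative rules (L{y'} = sY - y(0) = sY - (-4)) turn the left side into (s - 2)Y - (-4).
The right side is L{t} = s^(-2).
So (s - 2)Y = s^(-2) + (-4).
Isolate Y and clear denominators.

Y(s) = (-4*s^2 + 1)/(s^3 - 2*s^2)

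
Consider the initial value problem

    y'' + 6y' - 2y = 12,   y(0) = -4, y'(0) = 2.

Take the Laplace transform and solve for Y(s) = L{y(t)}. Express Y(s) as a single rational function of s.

Transform both sides with L{·}.
Using L{y''} = s^2 Y - s·y(0) - y'(0) and L{y'} = sY - y(0), with y(0) = -4, y'(0) = 2, the left side becomes (s^2 + 6*s - 2)Y - (-4*s - 22).
The right side is L{12} = 12/s.
So (s^2 + 6*s - 2)Y = 12/s + (-4*s - 22).
Isolate Y and clear denominators.

Y(s) = (-4*s^2 - 22*s + 12)/(s^3 + 6*s^2 - 2*s)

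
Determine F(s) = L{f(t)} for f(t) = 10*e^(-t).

F(s) = 10/(s + 1)

L{10} = 10/s.
By the first shifting theorem, multiplying by e^(-t) replaces s with s + 1.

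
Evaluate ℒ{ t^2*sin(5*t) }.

L{sin(5t)} = 5/(s^2 + 25).
Then apply L{t^2·g(t)} = (-1)^2 d^2/ds^2[H(s)] with H(s) = 5/(s^2 + 25):
differentiating 2 times and applying the sign gives 10*(3*s^2 - 25)/(s^2 + 25)^3.

10*(3*s^2 - 25)/(s^2 + 25)^3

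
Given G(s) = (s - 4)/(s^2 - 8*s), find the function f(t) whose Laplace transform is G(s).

f(t) = exp(4*t)*cosh(4*t)

Rewrite the denominator: s^2 - 8*s = (s - 4)^2 - 16.
The form in (s - 4) signals a first-shifting-theorem factor e^(4t).
Since L{cosh(4t)} = s/(s^2 - 16), the inverse is e^(4*t)*cosh(4*t).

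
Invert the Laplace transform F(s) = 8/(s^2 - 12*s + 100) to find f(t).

f(t) = exp(6*t)*sin(8*t)

Rewrite the denominator: s^2 - 12*s + 100 = (s - 6)^2 + 64.
The form in (s - 6) signals a first-shifting-theorem factor e^(6t).
Since L{sin(8t)} = 8/(s^2 + 64), the inverse is e^(6*t)*sin(8*t).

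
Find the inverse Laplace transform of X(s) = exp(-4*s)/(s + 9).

Heaviside(t - 4)*(exp(-9*t + 36))

The factor e^(-4s) signals a time shift by c = 4 (second shifting theorem).
L{e^(-9t)} = 1/(s + 9), so L^-1{1/(s + 9)} = exp(-9*t).
Hence the inverse is u(t - 4) times that function evaluated at t - 4.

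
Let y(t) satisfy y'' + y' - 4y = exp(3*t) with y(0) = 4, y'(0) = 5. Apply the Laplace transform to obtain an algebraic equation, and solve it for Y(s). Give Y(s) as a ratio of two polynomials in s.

Y(s) = (4*s^2 - 3*s - 26)/(s^3 - 2*s^2 - 7*s + 12)

Laplace-transform each side.
Using L{y''} = s^2 Y - s·y(0) - y'(0) and L{y'} = sY - y(0), with y(0) = 4, y'(0) = 5, the left side becomes (s^2 + s - 4)Y - (4*s + 9).
The right side is L{exp(3*t)} = 1/(s - 3).
So (s^2 + s - 4)Y = 1/(s - 3) + (4*s + 9).
Solve for Y(s) and write it as one ratio of polynomials.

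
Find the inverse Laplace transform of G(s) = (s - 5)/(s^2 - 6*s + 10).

-2*exp(3*t)*sin(t) + exp(3*t)*cos(t)

Complete the square in the denominator: s^2 - 6*s + 10 = (s - 3)^2 + 1^2.
Split the numerator to match: s - 5 = 1·(s - 3) - 2·1.
Invert each term: 1·(s - 3)/((s - 3)^2 + 1) ↔ e^(3t)cos(t); -2·1/((s - 3)^2 + 1) ↔ -2e^(3t)sin(t).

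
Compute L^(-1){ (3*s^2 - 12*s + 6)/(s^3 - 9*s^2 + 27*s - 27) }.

Factor the denominator: s^3 - 9*s^2 + 27*s - 27 = (s - 3)^3.
Partial fraction decomposition gives [3/(s - 3)] + [6/(s - 3)^2] + [-3/(s - 3)^3].
Invert each term: 3/(s - 3) ↔ 3e^(3t); 6/(s - 3)^2 ↔ 6t·e^(3t); -3/(s - 3)^3 ↔ (-3/2)t^2·e^(3t).

-3*t^2*exp(3*t)/2 + 6*t*exp(3*t) + 3*exp(3*t)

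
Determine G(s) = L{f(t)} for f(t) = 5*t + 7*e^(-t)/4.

G(s) = 7/(4*(s + 1)) + 5/s^2

The transform is linear, so treat each term independently.
(5)·[L{t} = 1!/s^2 = 1/s^2]; (7/4)·[L{e^(-t)} = 1/(s + 1)].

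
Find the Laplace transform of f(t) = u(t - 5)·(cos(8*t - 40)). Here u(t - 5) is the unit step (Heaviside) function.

s*exp(-5*s)/(s^2 + 64)

By the second shifting theorem, L{u(t - c)·g(t - c)} = e^(-cs)·G(s) with c = 5 and G(s) = L{g(t)}.
L{cos(8t)} = s/(s^2 + 64).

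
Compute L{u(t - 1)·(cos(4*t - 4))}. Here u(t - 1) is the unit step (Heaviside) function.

By the second shifting theorem, L{u(t - c)·g(t - c)} = e^(-cs)·H(s) with c = 1 and H(s) = L{g(t)}.
L{cos(4t)} = s/(s^2 + 16).

s*exp(-s)/(s^2 + 16)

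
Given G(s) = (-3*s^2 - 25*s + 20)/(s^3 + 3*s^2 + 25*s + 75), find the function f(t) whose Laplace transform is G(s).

f(t) = -2*sin(5*t) - 5*cos(5*t) + 2*exp(-3*t)

Factor the denominator: s^3 + 3*s^2 + 25*s + 75 = (s + 3)*(s^2 + 25).
Partial fraction decomposition gives [2/(s + 3)] + [-5*s/(s^2 + 25)] + [-10/(s^2 + 25)].
Invert each term: 2/(s + 3) ↔ 2e^(-3t); -5·s/(s^2 + 25) ↔ -5cos(5t); -2·5/(s^2 + 25) ↔ -2sin(5t).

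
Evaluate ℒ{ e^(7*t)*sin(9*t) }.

L{sin(9t)} = 9/(s^2 + 81).
By the first shifting theorem, multiplying by e^(7t) replaces s with s - 7.

9/((s - 7)^2 + 81)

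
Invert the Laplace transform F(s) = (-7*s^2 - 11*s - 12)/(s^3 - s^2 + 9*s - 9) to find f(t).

f(t) = -3*exp(t) - 5*sin(3*t) - 4*cos(3*t)

Factor the denominator: s^3 - s^2 + 9*s - 9 = (s - 1)*(s^2 + 9).
Partial fraction decomposition gives [-3/(s - 1)] + [-4*s/(s^2 + 9)] + [-15/(s^2 + 9)].
Invert each term: -3/(s - 1) ↔ -3e^(t); -4·s/(s^2 + 9) ↔ -4cos(3t); -5·3/(s^2 + 9) ↔ -5sin(3t).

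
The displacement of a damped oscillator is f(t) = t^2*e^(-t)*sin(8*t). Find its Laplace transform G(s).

L{sin(8t)} = 8/(s^2 + 64).
Multiplying by e^(-t) shifts s → s + 1, so L{e^(-t)*sin(8*t)} = 8/((s + 1)^2 + 64).
Then apply L{t^2·g(t)} = (-1)^2 d^2/ds^2[H(s)] with H(s) = 8/((s + 1)^2 + 64):
differentiating 2 times and applying the sign gives 16*(3*s^2 + 6*s - 61)/(s^2 + 2*s + 65)^3.

G(s) = 16*(3*s^2 + 6*s - 61)/(s^2 + 2*s + 65)^3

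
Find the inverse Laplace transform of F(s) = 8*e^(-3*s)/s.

Heaviside(t - 3)*(8)

The factor e^(-3s) signals a time shift by c = 3 (second shifting theorem).
L{8} = 8/s, so L^-1{8/s} = 8.
Hence the inverse is u(t - 3) times that function evaluated at t - 3.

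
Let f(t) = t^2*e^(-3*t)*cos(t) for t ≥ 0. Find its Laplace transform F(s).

L{cos(t)} = s/(s^2 + 1).
Multiplying by e^(-3t) shifts s → s + 3, so L{e^(-3*t)*cos(t)} = (s + 3)/((s + 3)^2 + 1).
Then apply L{t^2·g(t)} = (-1)^2 d^2/ds^2[G(s)] with G(s) = (s + 3)/((s + 3)^2 + 1):
differentiating 2 times and applying the sign gives 2*(s + 3)*(s^2 + 6*s + 6)/(s^2 + 6*s + 10)^3.

F(s) = 2*(s + 3)*(s^2 + 6*s + 6)/(s^2 + 6*s + 10)^3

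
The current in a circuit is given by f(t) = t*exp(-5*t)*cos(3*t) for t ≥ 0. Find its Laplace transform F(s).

L{cos(3t)} = s/(s^2 + 9).
Multiplying by e^(-5t) shifts s → s + 5, so L{exp(-5*t)*cos(3*t)} = (s + 5)/((s + 5)^2 + 9).
Then apply L{t·g(t)} = -d/ds[G(s)] with G(s) = (s + 5)/((s + 5)^2 + 9):
differentiating 1 time and applying the sign gives (s + 2)*(s + 8)/(s^2 + 10*s + 34)^2.

F(s) = (s + 2)*(s + 8)/(s^2 + 10*s + 34)^2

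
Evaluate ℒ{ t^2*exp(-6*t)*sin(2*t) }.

4*(3*s^2 + 36*s + 104)/(s^2 + 12*s + 40)^3

L{sin(2t)} = 2/(s^2 + 4).
Multiplying by e^(-6t) shifts s → s + 6, so L{exp(-6*t)*sin(2*t)} = 2/((s + 6)^2 + 4).
Then apply L{t^2·g(t)} = (-1)^2 d^2/ds^2[G(s)] with G(s) = 2/((s + 6)^2 + 4):
differentiating 2 times and applying the sign gives 4*(3*s^2 + 36*s + 104)/(s^2 + 12*s + 40)^3.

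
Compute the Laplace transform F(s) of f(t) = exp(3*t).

L{1} = 1/s.
By the first shifting theorem, multiplying by e^(3t) replaces s with s - 3.

F(s) = 1/(s - 3)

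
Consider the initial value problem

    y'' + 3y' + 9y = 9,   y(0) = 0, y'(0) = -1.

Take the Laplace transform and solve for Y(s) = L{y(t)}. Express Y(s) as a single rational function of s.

Transform both sides with L{·}.
The derivative rules (L{y''} = s^2 Y - s·y(0) - y'(0) and L{y'} = sY - y(0), with y(0) = 0, y'(0) = -1) turn the left side into (s^2 + 3*s + 9)Y - (-1).
The right side is L{9} = 9/s.
So (s^2 + 3*s + 9)Y = 9/s + (-1).
Solve for Y(s) and write it as one ratio of polynomials.

Y(s) = (-s + 9)/(s^3 + 3*s^2 + 9*s)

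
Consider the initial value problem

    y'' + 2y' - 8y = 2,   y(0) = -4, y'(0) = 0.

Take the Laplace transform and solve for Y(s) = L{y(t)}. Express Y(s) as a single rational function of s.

Transform both sides with L{·}.
The derivative rules (L{y''} = s^2 Y - s·y(0) - y'(0) and L{y'} = sY - y(0), with y(0) = -4, y'(0) = 0) turn the left side into (s^2 + 2*s - 8)Y - (-4*s - 8).
The right side is L{2} = 2/s.
So (s^2 + 2*s - 8)Y = 2/s + (-4*s - 8).
Divide through and combine into a single rational function.

Y(s) = (-4*s^2 - 8*s + 2)/(s^3 + 2*s^2 - 8*s)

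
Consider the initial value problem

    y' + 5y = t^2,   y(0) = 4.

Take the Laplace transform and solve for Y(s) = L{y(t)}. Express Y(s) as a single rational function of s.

Y(s) = (4*s^3 + 2)/(s^4 + 5*s^3)

Transform both sides with L{·}.
Using L{y'} = sY - y(0) = sY - 4, the left side becomes (s + 5)Y - (4).
The right side is L{t^2} = 2/s^3.
So (s + 5)Y = 2/s^3 + (4).
Isolate Y and clear denominators.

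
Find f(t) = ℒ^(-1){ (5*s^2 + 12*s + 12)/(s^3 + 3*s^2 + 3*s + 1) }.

f(t) = 5*t^2*exp(-t)/2 + 2*t*exp(-t) + 5*exp(-t)

Factor the denominator: s^3 + 3*s^2 + 3*s + 1 = (s + 1)^3.
Partial fraction decomposition gives [5/(s + 1)] + [2/(s + 1)^2] + [5/(s + 1)^3].
Invert each term: 5/(s + 1) ↔ 5e^(-t); 2/(s + 1)^2 ↔ 2t·e^(-t); 5/(s + 1)^3 ↔ (5/2)t^2·e^(-t).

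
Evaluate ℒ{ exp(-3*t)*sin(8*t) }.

L{sin(8t)} = 8/(s^2 + 64).
By the first shifting theorem, multiplying by e^(-3t) replaces s with s + 3.

8/((s + 3)^2 + 64)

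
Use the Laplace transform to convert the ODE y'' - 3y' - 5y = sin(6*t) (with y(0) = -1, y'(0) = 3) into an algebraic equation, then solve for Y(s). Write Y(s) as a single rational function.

Transform both sides with L{·}.
The derivative rules (L{y''} = s^2 Y - s·y(0) - y'(0) and L{y'} = sY - y(0), with y(0) = -1, y'(0) = 3) turn the left side into (s^2 - 3*s - 5)Y - (-s + 6).
The right side is L{sin(6*t)} = 6/(s^2 + 36).
So (s^2 - 3*s - 5)Y = 6/(s^2 + 36) + (-s + 6).
Isolate Y and clear denominators.

Y(s) = (-s^3 + 6*s^2 - 36*s + 222)/(s^4 - 3*s^3 + 31*s^2 - 108*s - 180)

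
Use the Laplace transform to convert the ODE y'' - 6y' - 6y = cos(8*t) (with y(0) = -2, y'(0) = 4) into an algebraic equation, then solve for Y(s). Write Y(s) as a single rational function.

Y(s) = (-2*s^3 + 16*s^2 - 127*s + 1024)/(s^4 - 6*s^3 + 58*s^2 - 384*s - 384)

Apply the Laplace transform to the equation.
The derivative rules (L{y''} = s^2 Y - s·y(0) - y'(0) and L{y'} = sY - y(0), with y(0) = -2, y'(0) = 4) turn the left side into (s^2 - 6*s - 6)Y - (-2*s + 16).
The right side is L{cos(8*t)} = s/(s^2 + 64).
So (s^2 - 6*s - 6)Y = s/(s^2 + 64) + (-2*s + 16).
Divide through and combine into a single rational function.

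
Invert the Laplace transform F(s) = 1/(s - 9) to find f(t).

f(t) = exp(9*t)

Since L{e^(9t)} = 1/(s - 9), the inverse is exp(9*t).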